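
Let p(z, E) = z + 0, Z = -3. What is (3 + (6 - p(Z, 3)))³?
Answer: 1728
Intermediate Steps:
p(z, E) = z
(3 + (6 - p(Z, 3)))³ = (3 + (6 - 1*(-3)))³ = (3 + (6 + 3))³ = (3 + 9)³ = 12³ = 1728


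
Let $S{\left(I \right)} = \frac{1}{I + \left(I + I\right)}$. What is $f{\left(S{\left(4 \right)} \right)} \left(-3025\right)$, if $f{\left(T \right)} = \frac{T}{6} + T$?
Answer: $- \frac{21175}{72} \approx -294.1$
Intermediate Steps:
$S{\left(I \right)} = \frac{1}{3 I}$ ($S{\left(I \right)} = \frac{1}{I + 2 I} = \frac{1}{3 I}$)
$f{\left(T \right)} = \frac{7 T}{6}$ ($f{\left(T \right)} = T \frac{1}{6} + T = \frac{T}{6} + T = \frac{7 T}{6}$)
$f{\left(S{\left(4 \right)} \right)} \left(-3025\right) = \frac{7 \frac{1}{3 \cdot 4}}{6} \left(-3025\right) = \frac{7 \cdot \frac{1}{3} \cdot \frac{1}{4}}{6} \left(-3025\right) = \frac{7}{6} \cdot \frac{1}{12} \left(-3025\right) = \frac{7}{72} \left(-3025\right) = - \frac{21175}{72}$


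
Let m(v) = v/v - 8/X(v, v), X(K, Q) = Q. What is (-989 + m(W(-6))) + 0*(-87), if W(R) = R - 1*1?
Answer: -6908/7 ≈ -986.86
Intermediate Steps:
W(R) = -1 + R (W(R) = R - 1 = -1 + R)
m(v) = 1 - 8/v (m(v) = v/v - 8/v = 1 - 8/v)
(-989 + m(W(-6))) + 0*(-87) = (-989 + (-8 + (-1 - 6))/(-1 - 6)) + 0*(-87) = (-989 + (-8 - 7)/(-7)) + 0 = (-989 - ⅐*(-15)) + 0 = (-989 + 15/7) + 0 = -6908/7 + 0 = -6908/7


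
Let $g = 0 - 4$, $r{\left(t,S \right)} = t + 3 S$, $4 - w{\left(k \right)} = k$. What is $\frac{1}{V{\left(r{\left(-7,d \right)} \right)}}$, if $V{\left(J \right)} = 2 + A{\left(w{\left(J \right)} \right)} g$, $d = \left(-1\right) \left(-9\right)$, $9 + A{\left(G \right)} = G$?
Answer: $\frac{1}{102} \approx 0.0098039$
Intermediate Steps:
$w{\left(k \right)} = 4 - k$
$A{\left(G \right)} = -9 + G$
$d = 9$
$g = -4$ ($g = 0 - 4 = -4$)
$V{\left(J \right)} = 22 + 4 J$ ($V{\left(J \right)} = 2 + \left(-9 - \left(-4 + J\right)\right) \left(-4\right) = 2 + \left(-5 - J\right) \left(-4\right) = 2 + \left(20 + 4 J\right) = 22 + 4 J$)
$\frac{1}{V{\left(r{\left(-7,d \right)} \right)}} = \frac{1}{22 + 4 \left(-7 + 3 \cdot 9\right)} = \frac{1}{22 + 4 \left(-7 + 27\right)} = \frac{1}{22 + 4 \cdot 20} = \frac{1}{22 + 80} = \frac{1}{102}$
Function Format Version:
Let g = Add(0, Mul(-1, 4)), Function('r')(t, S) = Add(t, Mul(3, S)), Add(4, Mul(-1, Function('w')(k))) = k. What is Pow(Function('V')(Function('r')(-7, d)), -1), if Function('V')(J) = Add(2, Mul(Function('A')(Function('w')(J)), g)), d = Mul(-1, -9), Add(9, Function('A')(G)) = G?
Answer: Rational(1, 102) ≈ 0.0098039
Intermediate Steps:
Function('w')(k) = Add(4, Mul(-1, k))
Function('A')(G) = Add(-9, G)
d = 9
g = -4 (g = Add(0, -4) = -4)
Function('V')(J) = Add(22, Mul(4, J)) (Function('V')(J) = Add(2, Mul(Add(-9, Add(4, Mul(-1, J))), -4)) = Add(2, Mul(Add(-5, Mul(-1, J)), -4)) = Add(2, Add(20, Mul(4, J))) = Add(22, Mul(4, J)))
Pow(Function('V')(Function('r')(-7, d)), -1) = Pow(Add(22, Mul(4, Add(-7, Mul(3, 9)))), -1) = Pow(Add(22, Mul(4, Add(-7, 27))), -1) = Pow(Add(22, Mul(4, 20)), -1) = Pow(Add(22, 80), -1) = Pow(102, -1) = Rational(1, 102)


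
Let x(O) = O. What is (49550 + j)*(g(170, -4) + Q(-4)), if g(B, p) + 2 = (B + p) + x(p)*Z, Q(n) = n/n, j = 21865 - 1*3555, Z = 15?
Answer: 7125300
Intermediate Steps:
j = 18310 (j = 21865 - 3555 = 18310)
Q(n) = 1
g(B, p) = -2 + B + 16*p (g(B, p) = -2 + ((B + p) + p*15) = -2 + ((B + p) + 15*p) = -2 + (B + 16*p) = -2 + B + 16*p)
(49550 + j)*(g(170, -4) + Q(-4)) = (49550 + 18310)*((-2 + 170 + 16*(-4)) + 1) = 67860*((-2 + 170 - 64) + 1) = 67860*(104 + 1) = 67860*105 = 7125300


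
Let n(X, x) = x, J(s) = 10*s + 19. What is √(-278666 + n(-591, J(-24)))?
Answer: I*√278887 ≈ 528.1*I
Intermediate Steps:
J(s) = 19 + 10*s
√(-278666 + n(-591, J(-24))) = √(-278666 + (19 + 10*(-24))) = √(-278666 + (19 - 240)) = √(-278666 - 221) = √(-278887) = I*√278887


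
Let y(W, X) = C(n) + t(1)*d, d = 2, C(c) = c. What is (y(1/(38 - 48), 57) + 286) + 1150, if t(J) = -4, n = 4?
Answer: 1432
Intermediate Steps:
y(W, X) = -4 (y(W, X) = 4 - 4*2 = 4 - 8 = -4)
(y(1/(38 - 48), 57) + 286) + 1150 = (-4 + 286) + 1150 = 282 + 1150 = 1432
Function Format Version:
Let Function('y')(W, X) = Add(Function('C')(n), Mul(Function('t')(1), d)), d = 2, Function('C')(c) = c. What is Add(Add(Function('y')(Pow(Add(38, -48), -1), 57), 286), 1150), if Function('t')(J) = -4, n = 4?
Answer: 1432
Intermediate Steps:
Function('y')(W, X) = -4 (Function('y')(W, X) = Add(4, Mul(-4, 2)) = Add(4, -8) = -4)
Add(Add(Function('y')(Pow(Add(38, -48), -1), 57), 286), 1150) = Add(Add(-4, 286), 1150) = Add(282, 1150) = 1432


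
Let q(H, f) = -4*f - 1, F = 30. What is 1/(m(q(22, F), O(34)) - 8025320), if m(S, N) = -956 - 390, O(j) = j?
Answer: -1/8026666 ≈ -1.2458e-7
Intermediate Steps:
q(H, f) = -1 - 4*f
m(S, N) = -1346
1/(m(q(22, F), O(34)) - 8025320) = 1/(-1346 - 8025320) = 1/(-8026666) = -1/8026666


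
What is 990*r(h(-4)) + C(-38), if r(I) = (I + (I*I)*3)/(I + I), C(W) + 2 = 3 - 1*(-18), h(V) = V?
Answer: -5426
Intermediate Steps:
C(W) = 19 (C(W) = -2 + (3 - 1*(-18)) = -2 + (3 + 18) = -2 + 21 = 19)
r(I) = (I + 3*I²)/(2*I) (r(I) = (I + I²*3)/((2*I)) = (I + 3*I²)*(1/(2*I)) = (I + 3*I²)/(2*I))
990*r(h(-4)) + C(-38) = 990*(½ + (3/2)*(-4)) + 19 = 990*(½ - 6) + 19 = 990*(-11/2) + 19 = -5445 + 19 = -5426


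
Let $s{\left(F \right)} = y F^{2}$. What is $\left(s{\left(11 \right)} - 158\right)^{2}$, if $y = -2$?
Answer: $160000$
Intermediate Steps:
$s{\left(F \right)} = - 2 F^{2}$
$\left(s{\left(11 \right)} - 158\right)^{2} = \left(- 2 \cdot 11^{2} - 158\right)^{2} = \left(\left(-2\right) 121 - 158\right)^{2} = \left(-242 - 158\right)^{2} = \left(-400\right)^{2} = 160000$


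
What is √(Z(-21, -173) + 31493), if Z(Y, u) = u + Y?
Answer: √31299 ≈ 176.92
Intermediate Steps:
Z(Y, u) = Y + u
√(Z(-21, -173) + 31493) = √((-21 - 173) + 31493) = √(-194 + 31493) = √31299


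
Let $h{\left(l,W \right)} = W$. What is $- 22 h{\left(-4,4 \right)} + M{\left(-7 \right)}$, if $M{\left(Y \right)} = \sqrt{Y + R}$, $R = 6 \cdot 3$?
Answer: $-88 + \sqrt{11} \approx -84.683$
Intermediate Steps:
$R = 18$
$M{\left(Y \right)} = \sqrt{18 + Y}$ ($M{\left(Y \right)} = \sqrt{Y + 18} = \sqrt{18 + Y}$)
$- 22 h{\left(-4,4 \right)} + M{\left(-7 \right)} = \left(-22\right) 4 + \sqrt{18 - 7} = -88 + \sqrt{11}$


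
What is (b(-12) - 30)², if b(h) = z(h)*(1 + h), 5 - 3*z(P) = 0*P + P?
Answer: 76729/9 ≈ 8525.4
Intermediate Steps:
z(P) = 5/3 - P/3 (z(P) = 5/3 - (0*P + P)/3 = 5/3 - (0 + P)/3 = 5/3 - P/3)
b(h) = (1 + h)*(5/3 - h/3) (b(h) = (5/3 - h/3)*(1 + h) = (1 + h)*(5/3 - h/3))
(b(-12) - 30)² = (-(1 - 12)*(-5 - 12)/3 - 30)² = (-⅓*(-11)*(-17) - 30)² = (-187/3 - 30)² = (-277/3)² = 76729/9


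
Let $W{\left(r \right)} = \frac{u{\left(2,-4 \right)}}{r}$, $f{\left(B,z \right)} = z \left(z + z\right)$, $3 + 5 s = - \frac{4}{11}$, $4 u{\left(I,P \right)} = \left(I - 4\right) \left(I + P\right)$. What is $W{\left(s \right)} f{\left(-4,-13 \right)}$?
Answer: $- \frac{18590}{37} \approx -502.43$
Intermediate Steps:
$u{\left(I,P \right)} = \frac{\left(-4 + I\right) \left(I + P\right)}{4}$ ($u{\left(I,P \right)} = \frac{\left(I - 4\right) \left(I + P\right)}{4} = \frac{\left(-4 + I\right) \left(I + P\right)}{4}$)
$s = - \frac{37}{55}$ ($s = - \frac{3}{5} + \frac{\left(-4\right) \frac{1}{11}}{5} = - \frac{3}{5} + \frac{1}{5} \left(- \frac{4}{11}\right) = - \frac{3}{5} - \frac{4}{55} = - \frac{37}{55} \approx -0.67273$)
$f{\left(B,z \right)} = 2 z^{2}$ ($f{\left(B,z \right)} = z 2 z = 2 z^{2}$)
$W{\left(r \right)} = \frac{1}{r}$ ($W{\left(r \right)} = \frac{\left(-1\right) 2 - -4 + \frac{2^{2}}{4} + \frac{1}{4} \cdot 2 \left(-4\right)}{r} = \frac{-2 + 4 + \frac{1}{4} \cdot 4 - 2}{r} = \frac{-2 + 4 + 1 - 2}{r} = 1 \frac{1}{r} = \frac{1}{r}$)
$W{\left(s \right)} f{\left(-4,-13 \right)} = \frac{2 \left(-13\right)^{2}}{- \frac{37}{55}} = - \frac{55 \cdot 2 \cdot 169}{37} = \left(- \frac{55}{37}\right) 338 = - \frac{18590}{37}$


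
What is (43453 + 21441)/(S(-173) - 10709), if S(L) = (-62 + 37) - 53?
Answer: -64894/10787 ≈ -6.0159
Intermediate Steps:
S(L) = -78 (S(L) = -25 - 53 = -78)
(43453 + 21441)/(S(-173) - 10709) = (43453 + 21441)/(-78 - 10709) = 64894/(-10787) = 64894*(-1/10787) = -64894/10787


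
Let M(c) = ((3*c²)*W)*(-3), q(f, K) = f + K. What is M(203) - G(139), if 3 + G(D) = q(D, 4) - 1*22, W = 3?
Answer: -1112761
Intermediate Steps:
q(f, K) = K + f
G(D) = -21 + D (G(D) = -3 + ((4 + D) - 1*22) = -3 + ((4 + D) - 22) = -3 + (-18 + D) = -21 + D)
M(c) = -27*c² (M(c) = ((3*c²)*3)*(-3) = (9*c²)*(-3) = -27*c²)
M(203) - G(139) = -27*203² - (-21 + 139) = -27*41209 - 1*118 = -1112643 - 118 = -1112761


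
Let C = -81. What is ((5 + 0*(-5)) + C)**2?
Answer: 5776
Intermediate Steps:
((5 + 0*(-5)) + C)**2 = ((5 + 0*(-5)) - 81)**2 = ((5 + 0) - 81)**2 = (5 - 81)**2 = (-76)**2 = 5776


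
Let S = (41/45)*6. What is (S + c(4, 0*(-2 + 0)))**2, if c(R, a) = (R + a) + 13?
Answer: 113569/225 ≈ 504.75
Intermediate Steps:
c(R, a) = 13 + R + a
S = 82/15 (S = (41*(1/45))*6 = (41/45)*6 = 82/15 ≈ 5.4667)
(S + c(4, 0*(-2 + 0)))**2 = (82/15 + (13 + 4 + 0*(-2 + 0)))**2 = (82/15 + (13 + 4 + 0*(-2)))**2 = (82/15 + (13 + 4 + 0))**2 = (82/15 + 17)**2 = (337/15)**2 = 113569/225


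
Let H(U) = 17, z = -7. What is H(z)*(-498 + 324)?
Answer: -2958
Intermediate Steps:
H(z)*(-498 + 324) = 17*(-498 + 324) = 17*(-174) = -2958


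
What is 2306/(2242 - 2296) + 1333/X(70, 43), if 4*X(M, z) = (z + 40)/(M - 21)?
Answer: 6958537/2241 ≈ 3105.1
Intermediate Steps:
X(M, z) = (40 + z)/(4*(-21 + M)) (X(M, z) = ((z + 40)/(M - 21))/4 = ((40 + z)/(-21 + M))/4 = (40 + z)/(4*(-21 + M)))
2306/(2242 - 2296) + 1333/X(70, 43) = 2306/(2242 - 2296) + 1333/(((40 + 43)/(4*(-21 + 70)))) = 2306/(-54) + 1333/(((¼)*83/49)) = 2306*(-1/54) + 1333/(((¼)*(1/49)*83)) = -1153/27 + 1333/(83/196) = -1153/27 + 1333*(196/83) = -1153/27 + 261268/83 = 6958537/2241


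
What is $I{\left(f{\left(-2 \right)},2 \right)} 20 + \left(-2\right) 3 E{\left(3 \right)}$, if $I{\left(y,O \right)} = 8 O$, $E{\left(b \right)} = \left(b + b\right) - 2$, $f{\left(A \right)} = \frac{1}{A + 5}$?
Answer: $296$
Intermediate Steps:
$f{\left(A \right)} = \frac{1}{5 + A}$
$E{\left(b \right)} = -2 + 2 b$ ($E{\left(b \right)} = 2 b - 2 = -2 + 2 b$)
$I{\left(f{\left(-2 \right)},2 \right)} 20 + \left(-2\right) 3 E{\left(3 \right)} = 8 \cdot 2 \cdot 20 + \left(-2\right) 3 \left(-2 + 2 \cdot 3\right) = 16 \cdot 20 - 6 \left(-2 + 6\right) = 320 - 24 = 296$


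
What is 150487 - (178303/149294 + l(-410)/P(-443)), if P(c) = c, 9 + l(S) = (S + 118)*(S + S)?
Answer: 9988461760339/66137242 ≈ 1.5103e+5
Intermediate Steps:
l(S) = -9 + 2*S*(118 + S) (l(S) = -9 + (S + 118)*(S + S) = -9 + (118 + S)*(2*S) = -9 + 2*S*(118 + S))
150487 - (178303/149294 + l(-410)/P(-443)) = 150487 - (178303/149294 + (-9 + 2*(-410)² + 236*(-410))/(-443)) = 150487 - (178303*(1/149294) + (-9 + 2*168100 - 96760)*(-1/443)) = 150487 - (178303/149294 + (-9 + 336200 - 96760)*(-1/443)) = 150487 - (178303/149294 + 239431*(-1/443)) = 150487 - (178303/149294 - 239431/443) = 150487 - 1*(-35666623485/66137242) = 150487 + 35666623485/66137242 = 9988461760339/66137242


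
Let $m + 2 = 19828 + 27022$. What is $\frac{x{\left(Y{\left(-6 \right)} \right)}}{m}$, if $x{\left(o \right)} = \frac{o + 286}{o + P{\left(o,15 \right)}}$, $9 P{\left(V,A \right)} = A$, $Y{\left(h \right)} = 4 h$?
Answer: $- \frac{131}{523136} \approx -0.00025041$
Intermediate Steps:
$P{\left(V,A \right)} = \frac{A}{9}$
$x{\left(o \right)} = \frac{286 + o}{\frac{5}{3} + o}$ ($x{\left(o \right)} = \frac{o + 286}{o + \frac{1}{9} \cdot 15} = \frac{286 + o}{o + \frac{5}{3}} = \frac{286 + o}{\frac{5}{3} + o}$)
$m = 46848$ ($m = -2 + \left(19828 + 27022\right) = -2 + 46850 = 46848$)
$\frac{x{\left(Y{\left(-6 \right)} \right)}}{m} = \frac{3 \frac{1}{5 + 3 \cdot 4 \left(-6\right)} \left(286 + 4 \left(-6\right)\right)}{46848} = \frac{3 \left(286 - 24\right)}{5 + 3 \left(-24\right)} \frac{1}{46848} = 3 \frac{1}{5 - 72} \cdot 262 \cdot \frac{1}{46848} = 3 \frac{1}{-67} \cdot 262 \cdot \frac{1}{46848} = 3 \left(- \frac{1}{67}\right) 262 \cdot \frac{1}{46848} = \left(- \frac{786}{67}\right) \frac{1}{46848} = - \frac{131}{523136}$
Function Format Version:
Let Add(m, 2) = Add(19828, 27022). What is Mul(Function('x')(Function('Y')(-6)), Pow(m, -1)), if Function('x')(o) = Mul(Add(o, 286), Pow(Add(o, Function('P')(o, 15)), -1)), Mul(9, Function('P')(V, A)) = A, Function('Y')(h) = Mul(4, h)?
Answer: Rational(-131, 523136) ≈ -0.00025041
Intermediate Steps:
Function('P')(V, A) = Mul(Rational(1, 9), A)
Function('x')(o) = Mul(Pow(Add(Rational(5, 3), o), -1), Add(286, o)) (Function('x')(o) = Mul(Add(o, 286), Pow(Add(o, Mul(Rational(1, 9), 15)), -1)) = Mul(Add(286, o), Pow(Add(o, Rational(5, 3)), -1)) = Mul(Add(286, o), Pow(Add(Rational(5, 3), o), -1)) = Mul(Pow(Add(Rational(5, 3), o), -1), Add(286, o)))
m = 46848 (m = Add(-2, Add(19828, 27022)) = Add(-2, 46850) = 46848)
Mul(Function('x')(Function('Y')(-6)), Pow(m, -1)) = Mul(Mul(3, Pow(Add(5, Mul(3, Mul(4, -6))), -1), Add(286, Mul(4, -6))), Pow(46848, -1)) = Mul(Mul(3, Pow(Add(5, Mul(3, -24)), -1), Add(286, -24)), Rational(1, 46848)) = Mul(Mul(3, Pow(Add(5, -72), -1), 262), Rational(1, 46848)) = Mul(Mul(3, Pow(-67, -1), 262), Rational(1, 46848)) = Mul(Mul(3, Rational(-1, 67), 262), Rational(1, 46848)) = Mul(Rational(-786, 67), Rational(1, 46848)) = Rational(-131, 523136)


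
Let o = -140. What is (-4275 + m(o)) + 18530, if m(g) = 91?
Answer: 14346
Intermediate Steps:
(-4275 + m(o)) + 18530 = (-4275 + 91) + 18530 = -4184 + 18530 = 14346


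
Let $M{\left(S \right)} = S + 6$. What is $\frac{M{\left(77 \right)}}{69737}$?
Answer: $\frac{83}{69737} \approx 0.0011902$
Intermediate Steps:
$M{\left(S \right)} = 6 + S$
$\frac{M{\left(77 \right)}}{69737} = \frac{6 + 77}{69737} = 83 \cdot \frac{1}{69737} = \frac{83}{69737}$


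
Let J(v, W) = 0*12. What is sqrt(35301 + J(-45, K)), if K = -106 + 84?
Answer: 41*sqrt(21) ≈ 187.89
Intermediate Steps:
K = -22
J(v, W) = 0
sqrt(35301 + J(-45, K)) = sqrt(35301 + 0) = sqrt(35301) = 41*sqrt(21)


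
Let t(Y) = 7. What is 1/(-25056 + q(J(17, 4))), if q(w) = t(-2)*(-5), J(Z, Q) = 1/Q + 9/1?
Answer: -1/25091 ≈ -3.9855e-5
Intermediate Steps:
J(Z, Q) = 9 + 1/Q (J(Z, Q) = 1/Q + 9*1 = 1/Q + 9 = 9 + 1/Q)
q(w) = -35 (q(w) = 7*(-5) = -35)
1/(-25056 + q(J(17, 4))) = 1/(-25056 - 35) = 1/(-25091) = -1/25091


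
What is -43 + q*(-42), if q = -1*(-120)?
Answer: -5083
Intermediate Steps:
q = 120
-43 + q*(-42) = -43 + 120*(-42) = -43 - 5040 = -5083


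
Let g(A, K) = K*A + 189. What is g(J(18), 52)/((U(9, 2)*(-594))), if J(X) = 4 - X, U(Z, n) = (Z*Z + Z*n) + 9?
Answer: 49/5832 ≈ 0.0084019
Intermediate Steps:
U(Z, n) = 9 + Z² + Z*n (U(Z, n) = (Z² + Z*n) + 9 = 9 + Z² + Z*n)
g(A, K) = 189 + A*K (g(A, K) = A*K + 189 = 189 + A*K)
g(J(18), 52)/((U(9, 2)*(-594))) = (189 + (4 - 1*18)*52)/(((9 + 9² + 9*2)*(-594))) = (189 + (4 - 18)*52)/(((9 + 81 + 18)*(-594))) = (189 - 14*52)/((108*(-594))) = (189 - 728)/(-64152) = -539*(-1/64152) = 49/5832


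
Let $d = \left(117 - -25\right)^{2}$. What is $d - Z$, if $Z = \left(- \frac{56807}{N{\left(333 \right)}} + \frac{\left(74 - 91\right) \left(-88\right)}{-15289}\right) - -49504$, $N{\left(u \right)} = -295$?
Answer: $- \frac{133198962603}{4510255} \approx -29532.0$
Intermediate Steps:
$d = 20164$ ($d = \left(117 + 25\right)^{2} = 142^{2} = 20164$)
$Z = \frac{224143744423}{4510255}$ ($Z = \left(- \frac{56807}{-295} + \frac{\left(74 - 91\right) \left(-88\right)}{-15289}\right) - -49504 = \left(\left(-56807\right) \left(- \frac{1}{295}\right) + \left(-17\right) \left(-88\right) \left(- \frac{1}{15289}\right)\right) + 49504 = \left(\frac{56807}{295} + 1496 \left(- \frac{1}{15289}\right)\right) + 49504 = \left(\frac{56807}{295} - \frac{1496}{15289}\right) + 49504 = \frac{868080903}{4510255} + 49504 = \frac{224143744423}{4510255} \approx 49696.0$)
$d - Z = 20164 - \frac{224143744423}{4510255} = - \frac{133198962603}{4510255}$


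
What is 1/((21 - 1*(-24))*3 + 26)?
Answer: 1/161 ≈ 0.0062112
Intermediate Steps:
1/((21 - 1*(-24))*3 + 26) = 1/((21 + 24)*3 + 26) = 1/(45*3 + 26) = 1/(135 + 26) = 1/161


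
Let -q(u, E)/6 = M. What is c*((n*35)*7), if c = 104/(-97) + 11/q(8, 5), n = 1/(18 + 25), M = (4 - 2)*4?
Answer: -1484455/200208 ≈ -7.4146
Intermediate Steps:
M = 8 (M = 2*4 = 8)
q(u, E) = -48 (q(u, E) = -6*8 = -48)
n = 1/43 ≈ 0.023256
c = -6059/4656 (c = 104/(-97) + 11/(-48) = 104*(-1/97) + 11*(-1/48) = -104/97 - 11/48 = -6059/4656 ≈ -1.3013)
c*((n*35)*7) = -6059*(1/43)*35*7/4656 = -212065*7/200208 = -6059/4656*245/43 = -1484455/200208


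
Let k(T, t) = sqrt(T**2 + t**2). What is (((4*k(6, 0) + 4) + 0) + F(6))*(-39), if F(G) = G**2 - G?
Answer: -2262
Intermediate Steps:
(((4*k(6, 0) + 4) + 0) + F(6))*(-39) = (((4*sqrt(6**2 + 0**2) + 4) + 0) + 6*(-1 + 6))*(-39) = (((4*sqrt(36 + 0) + 4) + 0) + 6*5)*(-39) = (((4*sqrt(36) + 4) + 0) + 30)*(-39) = (((4*6 + 4) + 0) + 30)*(-39) = (((24 + 4) + 0) + 30)*(-39) = ((28 + 0) + 30)*(-39) = (28 + 30)*(-39) = 58*(-39) = -2262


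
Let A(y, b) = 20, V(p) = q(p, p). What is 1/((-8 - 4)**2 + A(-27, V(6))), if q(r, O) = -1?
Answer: 1/164 ≈ 0.0060976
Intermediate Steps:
V(p) = -1
1/((-8 - 4)**2 + A(-27, V(6))) = 1/((-8 - 4)**2 + 20) = 1/((-12)**2 + 20) = 1/(144 + 20) = 1/164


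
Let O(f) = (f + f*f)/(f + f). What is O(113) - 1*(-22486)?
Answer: 22543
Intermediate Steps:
O(f) = (f + f²)/(2*f) (O(f) = (f + f²)/((2*f)) = (f + f²)*(1/(2*f)) = (f + f²)/(2*f))
O(113) - 1*(-22486) = (½ + (½)*113) - 1*(-22486) = (½ + 113/2) + 22486 = 57 + 22486 = 22543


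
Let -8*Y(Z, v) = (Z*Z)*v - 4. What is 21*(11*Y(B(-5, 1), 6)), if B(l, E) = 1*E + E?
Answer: -1155/2 ≈ -577.50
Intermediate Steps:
B(l, E) = 2*E (B(l, E) = E + E = 2*E)
Y(Z, v) = ½ - v*Z²/8 (Y(Z, v) = -((Z*Z)*v - 4)/8 = -(Z²*v - 4)/8 = -(v*Z² - 4)/8 = -(-4 + v*Z²)/8 = ½ - v*Z²/8)
21*(11*Y(B(-5, 1), 6)) = 21*(11*(½ - ⅛*6*(2*1)²)) = 21*(11*(½ - ⅛*6*2²)) = 21*(11*(½ - ⅛*6*4)) = 21*(11*(½ - 3)) = 21*(11*(-5/2)) = 21*(-55/2) = -1155/2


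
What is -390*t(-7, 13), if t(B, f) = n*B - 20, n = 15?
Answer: 48750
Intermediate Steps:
t(B, f) = -20 + 15*B (t(B, f) = 15*B - 20 = -20 + 15*B)
-390*t(-7, 13) = -390*(-20 + 15*(-7)) = -390*(-20 - 105) = -390*(-125) = 48750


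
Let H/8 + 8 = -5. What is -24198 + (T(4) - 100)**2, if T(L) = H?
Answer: 17418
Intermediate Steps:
H = -104 (H = -64 + 8*(-5) = -64 - 40 = -104)
T(L) = -104
-24198 + (T(4) - 100)**2 = -24198 + (-104 - 100)**2 = -24198 + (-204)**2 = -24198 + 41616 = 17418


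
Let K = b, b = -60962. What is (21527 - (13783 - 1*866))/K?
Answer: -4305/30481 ≈ -0.14124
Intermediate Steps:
K = -60962
(21527 - (13783 - 1*866))/K = (21527 - (13783 - 1*866))/(-60962) = (21527 - (13783 - 866))*(-1/60962) = (21527 - 1*12917)*(-1/60962) = (21527 - 12917)*(-1/60962) = 8610*(-1/60962) = -4305/30481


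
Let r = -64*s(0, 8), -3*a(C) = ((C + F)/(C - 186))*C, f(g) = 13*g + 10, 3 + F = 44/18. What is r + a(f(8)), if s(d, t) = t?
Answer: -146489/324 ≈ -452.13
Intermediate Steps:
F = -5/9 (F = -3 + 44/18 = -3 + 44*(1/18) = -3 + 22/9 = -5/9 ≈ -0.55556)
f(g) = 10 + 13*g
a(C) = -C*(-5/9 + C)/(3*(-186 + C)) (a(C) = -(C - 5/9)/(C - 186)*C/3 = -(-5/9 + C)/(-186 + C)*C/3 = -C*(-5/9 + C)/(3*(-186 + C)))
r = -512 (r = -64*8 = -512)
r + a(f(8)) = -512 + (10 + 13*8)*(5 - 9*(10 + 13*8))/(27*(-186 + (10 + 13*8))) = -512 + (10 + 104)*(5 - 9*(10 + 104))/(27*(-186 + (10 + 104))) = -512 + (1/27)*114*(5 - 9*114)/(-186 + 114) = -512 + (1/27)*114*(5 - 1026)/(-72) = -512 + (1/27)*114*(-1/72)*(-1021) = -512 + 19399/324 = -146489/324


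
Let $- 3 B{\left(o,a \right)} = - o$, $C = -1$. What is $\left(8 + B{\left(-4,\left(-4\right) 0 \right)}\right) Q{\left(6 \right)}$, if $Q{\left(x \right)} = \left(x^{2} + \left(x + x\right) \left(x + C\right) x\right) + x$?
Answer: $2680$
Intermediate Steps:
$Q{\left(x \right)} = x + x^{2} + 2 x^{2} \left(-1 + x\right)$ ($Q{\left(x \right)} = \left(x^{2} + \left(x + x\right) \left(x - 1\right) x\right) + x = \left(x^{2} + 2 x \left(-1 + x\right) x\right) + x = \left(x^{2} + 2 x^{2} \left(-1 + x\right)\right) + x = x + x^{2} + 2 x^{2} \left(-1 + x\right)$)
$B{\left(o,a \right)} = \frac{o}{3}$ ($B{\left(o,a \right)} = - \frac{\left(-1\right) o}{3} = \frac{o}{3}$)
$\left(8 + B{\left(-4,\left(-4\right) 0 \right)}\right) Q{\left(6 \right)} = \left(8 + \frac{1}{3} \left(-4\right)\right) 6 \left(1 - 6 + 2 \cdot 6^{2}\right) = \left(8 - \frac{4}{3}\right) 6 \left(1 - 6 + 2 \cdot 36\right) = \frac{20 \cdot 6 \left(1 - 6 + 72\right)}{3} = \frac{20 \cdot 6 \cdot 67}{3} = \frac{20}{3} \cdot 402 = 2680$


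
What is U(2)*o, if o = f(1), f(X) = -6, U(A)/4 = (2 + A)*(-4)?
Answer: 384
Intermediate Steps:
U(A) = -32 - 16*A (U(A) = 4*((2 + A)*(-4)) = 4*(-8 - 4*A) = -32 - 16*A)
o = -6
U(2)*o = (-32 - 16*2)*(-6) = (-32 - 32)*(-6) = -64*(-6) = 384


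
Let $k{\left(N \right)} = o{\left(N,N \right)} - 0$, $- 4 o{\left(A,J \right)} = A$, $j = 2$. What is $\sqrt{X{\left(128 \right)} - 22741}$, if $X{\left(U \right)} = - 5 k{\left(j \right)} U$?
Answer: $i \sqrt{22421} \approx 149.74 i$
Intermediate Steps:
$o{\left(A,J \right)} = - \frac{A}{4}$
$k{\left(N \right)} = - \frac{N}{4}$ ($k{\left(N \right)} = - \frac{N}{4} - 0 = - \frac{N}{4} + 0 = - \frac{N}{4}$)
$X{\left(U \right)} = \frac{5 U}{2}$ ($X{\left(U \right)} = - 5 \left(\left(- \frac{1}{4}\right) 2\right) U = \left(-5\right) \left(- \frac{1}{2}\right) U = \frac{5 U}{2}$)
$\sqrt{X{\left(128 \right)} - 22741} = \sqrt{\frac{5}{2} \cdot 128 - 22741} = \sqrt{320 - 22741} = \sqrt{-22421} = i \sqrt{22421}$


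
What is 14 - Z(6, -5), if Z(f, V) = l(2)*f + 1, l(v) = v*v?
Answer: -11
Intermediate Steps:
l(v) = v²
Z(f, V) = 1 + 4*f (Z(f, V) = 2²*f + 1 = 4*f + 1 = 1 + 4*f)
14 - Z(6, -5) = 14 - (1 + 4*6) = 14 - (1 + 24) = 14 - 1*25 = 14 - 25 = -11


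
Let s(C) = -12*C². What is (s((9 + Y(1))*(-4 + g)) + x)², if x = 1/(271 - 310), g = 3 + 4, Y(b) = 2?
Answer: 259746180409/1521 ≈ 1.7077e+8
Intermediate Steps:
g = 7
x = -1/39 (x = 1/(-39) = -1/39 ≈ -0.025641)
(s((9 + Y(1))*(-4 + g)) + x)² = (-12*(-4 + 7)²*(9 + 2)² - 1/39)² = (-12*(11*3)² - 1/39)² = (-12*33² - 1/39)² = (-12*1089 - 1/39)² = (-13068 - 1/39)² = (-509653/39)² = 259746180409/1521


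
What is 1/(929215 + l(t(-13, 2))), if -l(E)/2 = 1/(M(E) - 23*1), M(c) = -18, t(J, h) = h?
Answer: 41/38097817 ≈ 1.0762e-6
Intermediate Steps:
l(E) = 2/41 (l(E) = -2/(-18 - 23*1) = -2/(-18 - 23) = -2/(-41) = -2*(-1/41) = 2/41)
1/(929215 + l(t(-13, 2))) = 1/(929215 + 2/41) = 1/(38097817/41) = 41/38097817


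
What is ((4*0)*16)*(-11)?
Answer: 0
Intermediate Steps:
((4*0)*16)*(-11) = (0*16)*(-11) = 0*(-11) = 0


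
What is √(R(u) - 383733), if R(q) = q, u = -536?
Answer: I*√384269 ≈ 619.89*I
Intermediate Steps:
√(R(u) - 383733) = √(-536 - 383733) = √(-384269) = I*√384269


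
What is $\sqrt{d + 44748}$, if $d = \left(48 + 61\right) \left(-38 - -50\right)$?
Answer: $2 \sqrt{11514} \approx 214.61$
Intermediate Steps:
$d = 1308$ ($d = 109 \left(-38 + 50\right) = 109 \cdot 12 = 1308$)
$\sqrt{d + 44748} = \sqrt{1308 + 44748} = \sqrt{46056} = 2 \sqrt{11514}$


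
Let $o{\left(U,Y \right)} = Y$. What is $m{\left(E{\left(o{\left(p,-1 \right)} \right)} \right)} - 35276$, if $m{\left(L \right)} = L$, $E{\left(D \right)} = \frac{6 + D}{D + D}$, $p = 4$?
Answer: $- \frac{70557}{2} \approx -35279.0$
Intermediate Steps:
$E{\left(D \right)} = \frac{6 + D}{2 D}$
$m{\left(E{\left(o{\left(p,-1 \right)} \right)} \right)} - 35276 = \frac{6 - 1}{2 \left(-1\right)} - 35276 = \frac{1}{2} \left(-1\right) 5 - 35276 = - \frac{5}{2} - 35276 = - \frac{70557}{2}$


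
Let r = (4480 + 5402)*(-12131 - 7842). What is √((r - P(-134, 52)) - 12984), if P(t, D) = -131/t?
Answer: I*√3544266086074/134 ≈ 14049.0*I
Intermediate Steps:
r = -197373186 (r = 9882*(-19973) = -197373186)
√((r - P(-134, 52)) - 12984) = √((-197373186 - (-131)/(-134)) - 12984) = √((-197373186 - (-131)*(-1)/134) - 12984) = √((-197373186 - 1*131/134) - 12984) = √((-197373186 - 131/134) - 12984) = √(-26448007055/134 - 12984) = √(-26449746911/134) = I*√3544266086074/134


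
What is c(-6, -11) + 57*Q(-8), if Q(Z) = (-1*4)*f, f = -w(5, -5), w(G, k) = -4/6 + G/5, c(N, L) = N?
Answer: 70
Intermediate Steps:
w(G, k) = -2/3 + G/5 (w(G, k) = -4*1/6 + G*(1/5) = -2/3 + G/5)
f = -1/3 (f = -(-2/3 + (1/5)*5) = -(-2/3 + 1) = -1*1/3 = -1/3 ≈ -0.33333)
Q(Z) = 4/3 (Q(Z) = -1*4*(-1/3) = -4*(-1/3) = 4/3)
c(-6, -11) + 57*Q(-8) = -6 + 57*(4/3) = -6 + 76 = 70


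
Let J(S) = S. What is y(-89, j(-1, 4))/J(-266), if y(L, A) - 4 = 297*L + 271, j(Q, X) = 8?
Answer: 13079/133 ≈ 98.338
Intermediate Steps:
y(L, A) = 275 + 297*L (y(L, A) = 4 + (297*L + 271) = 4 + (271 + 297*L) = 275 + 297*L)
y(-89, j(-1, 4))/J(-266) = (275 + 297*(-89))/(-266) = (275 - 26433)*(-1/266) = -26158*(-1/266) = 13079/133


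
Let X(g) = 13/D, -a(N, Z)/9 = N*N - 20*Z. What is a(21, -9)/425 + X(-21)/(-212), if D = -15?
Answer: -3553499/270300 ≈ -13.146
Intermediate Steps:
a(N, Z) = -9*N**2 + 180*Z (a(N, Z) = -9*(N*N - 20*Z) = -9*(N**2 - 20*Z) = -9*N**2 + 180*Z)
X(g) = -13/15 (X(g) = 13/(-15) = 13*(-1/15) = -13/15)
a(21, -9)/425 + X(-21)/(-212) = (-9*21**2 + 180*(-9))/425 - 13/15/(-212) = (-9*441 - 1620)*(1/425) - 13/15*(-1/212) = (-3969 - 1620)*(1/425) + 13/3180 = -5589*1/425 + 13/3180 = -5589/425 + 13/3180 = -3553499/270300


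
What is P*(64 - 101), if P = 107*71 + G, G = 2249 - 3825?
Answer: -222777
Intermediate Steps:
G = -1576
P = 6021 (P = 107*71 - 1576 = 7597 - 1576 = 6021)
P*(64 - 101) = 6021*(64 - 101) = 6021*(-37) = -222777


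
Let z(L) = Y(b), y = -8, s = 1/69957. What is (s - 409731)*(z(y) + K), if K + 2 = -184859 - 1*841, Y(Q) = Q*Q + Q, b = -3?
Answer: 5322706871599936/69957 ≈ 7.6085e+10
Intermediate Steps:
s = 1/69957 ≈ 1.4294e-5
Y(Q) = Q + Q² (Y(Q) = Q² + Q = Q + Q²)
K = -185702 (K = -2 + (-184859 - 1*841) = -2 + (-184859 - 841) = -2 - 185700 = -185702)
z(L) = 6 (z(L) = -3*(1 - 3) = -3*(-2) = 6)
(s - 409731)*(z(y) + K) = (1/69957 - 409731)*(6 - 185702) = -28663551566/69957*(-185696) = 5322706871599936/69957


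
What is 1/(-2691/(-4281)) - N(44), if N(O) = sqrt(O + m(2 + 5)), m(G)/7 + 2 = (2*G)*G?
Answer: 1427/897 - 2*sqrt(179) ≈ -25.167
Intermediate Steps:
m(G) = -14 + 14*G**2 (m(G) = -14 + 7*((2*G)*G) = -14 + 7*(2*G**2) = -14 + 14*G**2)
N(O) = sqrt(672 + O) (N(O) = sqrt(O + (-14 + 14*(2 + 5)**2)) = sqrt(O + (-14 + 14*7**2)) = sqrt(O + (-14 + 14*49)) = sqrt(O + (-14 + 686)) = sqrt(O + 672) = sqrt(672 + O))
1/(-2691/(-4281)) - N(44) = 1/(-2691/(-4281)) - sqrt(672 + 44) = 1/(-2691*(-1/4281)) - sqrt(716) = 1/(897/1427) - 2*sqrt(179) = 1427/897 - 2*sqrt(179)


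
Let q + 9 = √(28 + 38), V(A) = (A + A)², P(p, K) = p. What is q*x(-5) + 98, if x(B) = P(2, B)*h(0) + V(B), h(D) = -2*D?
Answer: -802 + 100*√66 ≈ 10.404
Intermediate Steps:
V(A) = 4*A² (V(A) = (2*A)² = 4*A²)
q = -9 + √66 (q = -9 + √(28 + 38) = -9 + √66 ≈ -0.87596)
x(B) = 4*B² (x(B) = 2*(-2*0) + 4*B² = 2*0 + 4*B² = 0 + 4*B² = 4*B²)
q*x(-5) + 98 = (-9 + √66)*(4*(-5)²) + 98 = (-9 + √66)*(4*25) + 98 = (-9 + √66)*100 + 98 = (-900 + 100*√66) + 98 = -802 + 100*√66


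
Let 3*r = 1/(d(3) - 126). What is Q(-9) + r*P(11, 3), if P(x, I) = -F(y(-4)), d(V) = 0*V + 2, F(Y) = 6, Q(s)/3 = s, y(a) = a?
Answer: -1673/62 ≈ -26.984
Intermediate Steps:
Q(s) = 3*s
d(V) = 2 (d(V) = 0 + 2 = 2)
P(x, I) = -6 (P(x, I) = -1*6 = -6)
r = -1/372 (r = 1/(3*(2 - 126)) = (1/3)/(-124) = (1/3)*(-1/124) = -1/372 ≈ -0.0026882)
Q(-9) + r*P(11, 3) = 3*(-9) - 1/372*(-6) = -27 + 1/62 = -1673/62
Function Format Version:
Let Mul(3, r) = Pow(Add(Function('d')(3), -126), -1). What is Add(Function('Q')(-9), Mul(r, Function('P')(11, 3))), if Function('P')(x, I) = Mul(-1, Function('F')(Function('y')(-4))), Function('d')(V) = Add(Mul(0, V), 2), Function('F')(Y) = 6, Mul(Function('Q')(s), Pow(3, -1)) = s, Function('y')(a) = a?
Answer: Rational(-1673, 62) ≈ -26.984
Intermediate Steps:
Function('Q')(s) = Mul(3, s)
Function('d')(V) = 2 (Function('d')(V) = Add(0, 2) = 2)
Function('P')(x, I) = -6 (Function('P')(x, I) = Mul(-1, 6) = -6)
r = Rational(-1, 372) (r = Mul(Rational(1, 3), Pow(Add(2, -126), -1)) = Mul(Rational(1, 3), Pow(-124, -1)) = Mul(Rational(1, 3), Rational(-1, 124)) = Rational(-1, 372) ≈ -0.0026882)
Add(Function('Q')(-9), Mul(r, Function('P')(11, 3))) = Add(Mul(3, -9), Mul(Rational(-1, 372), -6)) = Add(-27, Rational(1, 62)) = Rational(-1673, 62)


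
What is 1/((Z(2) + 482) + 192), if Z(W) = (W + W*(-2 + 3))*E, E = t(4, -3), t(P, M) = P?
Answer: 1/690 ≈ 0.0014493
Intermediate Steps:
E = 4
Z(W) = 8*W (Z(W) = (W + W*(-2 + 3))*4 = (W + W*1)*4 = (W + W)*4 = (2*W)*4 = 8*W)
1/((Z(2) + 482) + 192) = 1/((8*2 + 482) + 192) = 1/((16 + 482) + 192) = 1/(498 + 192) = 1/690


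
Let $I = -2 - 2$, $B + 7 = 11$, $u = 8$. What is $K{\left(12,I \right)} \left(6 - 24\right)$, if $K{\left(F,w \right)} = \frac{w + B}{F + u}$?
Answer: $0$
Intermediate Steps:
$B = 4$ ($B = -7 + 11 = 4$)
$I = -4$
$K{\left(F,w \right)} = \frac{4 + w}{8 + F}$ ($K{\left(F,w \right)} = \frac{w + 4}{F + 8} = \frac{4 + w}{8 + F}$)
$K{\left(12,I \right)} \left(6 - 24\right) = \frac{4 - 4}{8 + 12} \left(6 - 24\right) = \frac{1}{20} \cdot 0 \left(-18\right) = 0 \left(-18\right) = 0$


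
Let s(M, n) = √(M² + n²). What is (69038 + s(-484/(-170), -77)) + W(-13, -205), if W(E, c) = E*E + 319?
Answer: 69526 + 11*√354509/85 ≈ 69603.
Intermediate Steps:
W(E, c) = 319 + E² (W(E, c) = E² + 319 = 319 + E²)
(69038 + s(-484/(-170), -77)) + W(-13, -205) = (69038 + √((-484/(-170))² + (-77)²)) + (319 + (-13)²) = (69038 + √((-484*(-1/170))² + 5929)) + (319 + 169) = (69038 + √((242/85)² + 5929)) + 488 = (69038 + √(58564/7225 + 5929)) + 488 = (69038 + √(42895589/7225)) + 488 = (69038 + 11*√354509/85) + 488 = 69526 + 11*√354509/85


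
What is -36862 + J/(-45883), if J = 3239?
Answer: -1691342385/45883 ≈ -36862.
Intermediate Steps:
-36862 + J/(-45883) = -36862 + 3239/(-45883) = -36862 + 3239*(-1/45883) = -36862 - 3239/45883 = -1691342385/45883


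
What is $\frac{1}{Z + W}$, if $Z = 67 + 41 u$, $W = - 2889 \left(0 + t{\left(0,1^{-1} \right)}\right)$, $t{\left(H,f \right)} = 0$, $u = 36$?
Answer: $\frac{1}{1543} \approx 0.00064809$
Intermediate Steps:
$W = 0$ ($W = - 2889 \left(0 + 0\right) = \left(-2889\right) 0 = 0$)
$Z = 1543$ ($Z = 67 + 41 \cdot 36 = 67 + 1476 = 1543$)
$\frac{1}{Z + W} = \frac{1}{1543 + 0} = \frac{1}{1543}$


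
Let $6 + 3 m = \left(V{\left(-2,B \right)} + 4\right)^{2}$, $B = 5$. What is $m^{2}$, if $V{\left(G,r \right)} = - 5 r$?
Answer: $21025$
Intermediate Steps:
$m = 145$ ($m = -2 + \frac{\left(\left(-5\right) 5 + 4\right)^{2}}{3} = -2 + \frac{\left(-25 + 4\right)^{2}}{3} = -2 + \frac{\left(-21\right)^{2}}{3} = -2 + \frac{1}{3} \cdot 441 = -2 + 147 = 145$)
$m^{2} = 145^{2} = 21025$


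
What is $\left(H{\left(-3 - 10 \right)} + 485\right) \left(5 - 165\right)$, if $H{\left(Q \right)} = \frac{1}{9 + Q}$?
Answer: $-77560$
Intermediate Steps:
$\left(H{\left(-3 - 10 \right)} + 485\right) \left(5 - 165\right) = \left(\frac{1}{9 - 13} + 485\right) \left(5 - 165\right) = \left(\frac{1}{9 - 13} + 485\right) \left(-160\right) = \left(\frac{1}{-4} + 485\right) \left(-160\right) = \left(- \frac{1}{4} + 485\right) \left(-160\right) = \frac{1939}{4} \left(-160\right) = -77560$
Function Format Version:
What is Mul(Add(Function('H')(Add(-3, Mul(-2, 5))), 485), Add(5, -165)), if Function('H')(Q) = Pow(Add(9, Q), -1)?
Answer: -77560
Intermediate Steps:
Mul(Add(Function('H')(Add(-3, Mul(-2, 5))), 485), Add(5, -165)) = Mul(Add(Pow(Add(9, Add(-3, Mul(-2, 5))), -1), 485), Add(5, -165)) = Mul(Add(Pow(Add(9, Add(-3, -10)), -1), 485), -160) = Mul(Add(Pow(Add(9, -13), -1), 485), -160) = Mul(Add(Pow(-4, -1), 485), -160) = Mul(Add(Rational(-1, 4), 485), -160) = Mul(Rational(1939, 4), -160) = -77560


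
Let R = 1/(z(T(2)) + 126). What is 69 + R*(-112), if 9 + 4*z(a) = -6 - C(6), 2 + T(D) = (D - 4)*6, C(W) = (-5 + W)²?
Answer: 4153/61 ≈ 68.082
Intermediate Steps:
T(D) = -26 + 6*D (T(D) = -2 + (D - 4)*6 = -2 + (-4 + D)*6 = -2 + (-24 + 6*D) = -26 + 6*D)
z(a) = -4 (z(a) = -9/4 + (-6 - (-5 + 6)²)/4 = -9/4 + (-6 - 1*1²)/4 = -9/4 + (-6 - 1*1)/4 = -9/4 + (-6 - 1)/4 = -9/4 + (¼)*(-7) = -9/4 - 7/4 = -4)
R = 1/122 (R = 1/(-4 + 126) = 1/122 ≈ 0.0081967)
69 + R*(-112) = 69 + (1/122)*(-112) = 69 - 56/61 = 4153/61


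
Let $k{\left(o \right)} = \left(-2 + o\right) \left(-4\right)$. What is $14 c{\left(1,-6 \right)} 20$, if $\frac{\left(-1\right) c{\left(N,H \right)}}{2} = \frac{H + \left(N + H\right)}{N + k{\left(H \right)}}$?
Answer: $\frac{560}{3} \approx 186.67$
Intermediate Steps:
$k{\left(o \right)} = 8 - 4 o$
$c{\left(N,H \right)} = - \frac{2 \left(N + 2 H\right)}{8 + N - 4 H}$ ($c{\left(N,H \right)} = - 2 \frac{H + \left(N + H\right)}{N - \left(-8 + 4 H\right)} = - 2 \frac{H + \left(H + N\right)}{8 + N - 4 H} = - 2 \frac{N + 2 H}{8 + N - 4 H} = - \frac{2 \left(N + 2 H\right)}{8 + N - 4 H}$)
$14 c{\left(1,-6 \right)} 20 = 14 \frac{2 \left(1 + 2 \left(-6\right)\right)}{-8 - 1 + 4 \left(-6\right)} 20 = 14 \frac{2 \left(1 - 12\right)}{-8 - 1 - 24} \cdot 20 = 14 \cdot 2 \frac{1}{-33} \left(-11\right) 20 = 14 \cdot 2 \left(- \frac{1}{33}\right) \left(-11\right) 20 = 14 \cdot \frac{2}{3} \cdot 20 = \frac{28}{3} \cdot 20 = \frac{560}{3}$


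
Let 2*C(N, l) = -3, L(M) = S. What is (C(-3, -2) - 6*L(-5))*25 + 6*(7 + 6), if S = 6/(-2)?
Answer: 981/2 ≈ 490.50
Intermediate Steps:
S = -3 (S = 6*(-1/2) = -3)
L(M) = -3
C(N, l) = -3/2 (C(N, l) = (1/2)*(-3) = -3/2)
(C(-3, -2) - 6*L(-5))*25 + 6*(7 + 6) = (-3/2 - 6*(-3))*25 + 6*(7 + 6) = (-3/2 + 18)*25 + 6*13 = (33/2)*25 + 78 = 825/2 + 78 = 981/2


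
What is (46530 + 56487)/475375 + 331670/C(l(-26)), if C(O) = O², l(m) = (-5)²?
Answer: 252371219/475375 ≈ 530.89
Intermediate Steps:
l(m) = 25
(46530 + 56487)/475375 + 331670/C(l(-26)) = (46530 + 56487)/475375 + 331670/(25²) = 103017*(1/475375) + 331670/625 = 103017/475375 + 331670*(1/625) = 103017/475375 + 66334/125 = 252371219/475375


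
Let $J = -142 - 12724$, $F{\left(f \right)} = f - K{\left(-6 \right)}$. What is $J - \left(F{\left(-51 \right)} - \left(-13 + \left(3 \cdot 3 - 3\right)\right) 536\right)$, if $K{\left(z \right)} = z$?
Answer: $-16573$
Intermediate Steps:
$F{\left(f \right)} = 6 + f$ ($F{\left(f \right)} = f - -6 = f + 6 = 6 + f$)
$J = -12866$
$J - \left(F{\left(-51 \right)} - \left(-13 + \left(3 \cdot 3 - 3\right)\right) 536\right) = -12866 - \left(\left(6 - 51\right) - \left(-13 + \left(3 \cdot 3 - 3\right)\right) 536\right) = -12866 - \left(-45 - \left(-13 + \left(9 - 3\right)\right) 536\right) = -12866 - \left(-45 - \left(-13 + 6\right) 536\right) = -12866 - \left(-45 - \left(-7\right) 536\right) = -12866 - \left(-45 - -3752\right) = -12866 - \left(-45 + 3752\right) = -12866 - 3707 = -16573$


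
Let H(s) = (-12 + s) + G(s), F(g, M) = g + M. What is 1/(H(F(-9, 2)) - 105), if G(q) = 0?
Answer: -1/124 ≈ -0.0080645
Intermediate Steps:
F(g, M) = M + g
H(s) = -12 + s (H(s) = (-12 + s) + 0 = -12 + s)
1/(H(F(-9, 2)) - 105) = 1/((-12 + (2 - 9)) - 105) = 1/((-12 - 7) - 105) = 1/(-19 - 105) = 1/(-124) = -1/124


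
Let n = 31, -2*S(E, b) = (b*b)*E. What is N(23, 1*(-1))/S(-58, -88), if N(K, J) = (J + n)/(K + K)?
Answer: 15/5165248 ≈ 2.9040e-6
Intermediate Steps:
S(E, b) = -E*b²/2 (S(E, b) = -b*b*E/2 = -b²*E/2 = -E*b²/2)
N(K, J) = (31 + J)/(2*K) (N(K, J) = (J + 31)/(K + K) = (31 + J)/((2*K)) = (31 + J)*(1/(2*K)) = (31 + J)/(2*K))
N(23, 1*(-1))/S(-58, -88) = ((½)*(31 + 1*(-1))/23)/((-½*(-58)*(-88)²)) = ((½)*(1/23)*(31 - 1))/((-½*(-58)*7744)) = ((½)*(1/23)*30)/224576 = (15/23)*(1/224576) = 15/5165248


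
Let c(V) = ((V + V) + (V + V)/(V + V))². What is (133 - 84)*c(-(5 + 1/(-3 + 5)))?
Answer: 4900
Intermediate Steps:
c(V) = (1 + 2*V)² (c(V) = (2*V + (2*V)/((2*V)))² = (2*V + (2*V)*(1/(2*V)))² = (2*V + 1)² = (1 + 2*V)²)
(133 - 84)*c(-(5 + 1/(-3 + 5))) = (133 - 84)*(1 + 2*(-(5 + 1/(-3 + 5))))² = 49*(1 + 2*(-(5 + 1/2)))² = 49*(1 + 2*(-(5 + ½)))² = 49*(1 + 2*(-1*11/2))² = 49*(1 + 2*(-11/2))² = 49*(1 - 11)² = 49*(-10)² = 49*100 = 4900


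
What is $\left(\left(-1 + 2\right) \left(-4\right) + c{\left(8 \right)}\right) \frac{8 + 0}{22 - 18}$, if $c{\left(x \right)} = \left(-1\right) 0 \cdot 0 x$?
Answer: $-8$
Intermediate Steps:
$c{\left(x \right)} = 0$ ($c{\left(x \right)} = 0 \cdot 0 x = 0 x = 0$)
$\left(\left(-1 + 2\right) \left(-4\right) + c{\left(8 \right)}\right) \frac{8 + 0}{22 - 18} = \left(\left(-1 + 2\right) \left(-4\right) + 0\right) \frac{8 + 0}{22 - 18} = \left(1 \left(-4\right) + 0\right) \frac{8}{4} = \left(-4 + 0\right) 8 \cdot \frac{1}{4} = \left(-4\right) 2 = -8$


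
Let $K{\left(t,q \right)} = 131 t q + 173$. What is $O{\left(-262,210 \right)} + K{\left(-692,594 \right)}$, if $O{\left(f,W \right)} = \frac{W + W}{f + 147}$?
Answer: $- \frac{1238483729}{23} \approx -5.3847 \cdot 10^{7}$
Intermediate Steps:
$O{\left(f,W \right)} = \frac{2 W}{147 + f}$
$K{\left(t,q \right)} = 173 + 131 q t$ ($K{\left(t,q \right)} = 131 q t + 173 = 173 + 131 q t$)
$O{\left(-262,210 \right)} + K{\left(-692,594 \right)} = 2 \cdot 210 \frac{1}{147 - 262} + \left(173 + 131 \cdot 594 \left(-692\right)\right) = 2 \cdot 210 \frac{1}{-115} + \left(173 - 53847288\right) = 2 \cdot 210 \left(- \frac{1}{115}\right) - 53847115 = - \frac{84}{23} - 53847115 = - \frac{1238483729}{23}$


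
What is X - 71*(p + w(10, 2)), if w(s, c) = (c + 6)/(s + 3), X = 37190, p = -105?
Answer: 579817/13 ≈ 44601.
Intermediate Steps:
w(s, c) = (6 + c)/(3 + s)
X - 71*(p + w(10, 2)) = 37190 - 71*(-105 + (6 + 2)/(3 + 10)) = 37190 - 71*(-105 + 8/13) = 37190 - 71*(-1357)/13 = 37190 - 1*(-96347/13) = 37190 + 96347/13 = 579817/13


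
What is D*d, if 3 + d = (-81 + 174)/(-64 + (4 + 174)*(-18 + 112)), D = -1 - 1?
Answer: 16637/2778 ≈ 5.9888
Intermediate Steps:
D = -2
d = -16637/5556 (d = -3 + (-81 + 174)/(-64 + (4 + 174)*(-18 + 112)) = -3 + 93/(-64 + 178*94) = -3 + 93/(-64 + 16732) = -3 + 93/16668 = -3 + 93*(1/16668) = -3 + 31/5556 = -16637/5556 ≈ -2.9944)
D*d = -2*(-16637/5556) = 16637/2778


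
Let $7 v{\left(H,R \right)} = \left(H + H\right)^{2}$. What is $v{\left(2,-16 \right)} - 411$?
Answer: $- \frac{2861}{7} \approx -408.71$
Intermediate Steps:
$v{\left(H,R \right)} = \frac{4 H^{2}}{7}$ ($v{\left(H,R \right)} = \frac{\left(H + H\right)^{2}}{7} = \frac{\left(2 H\right)^{2}}{7} = \frac{4 H^{2}}{7}$)
$v{\left(2,-16 \right)} - 411 = \frac{4 \cdot 2^{2}}{7} - 411 = \frac{4}{7} \cdot 4 - 411 = \frac{16}{7} - 411 = - \frac{2861}{7}$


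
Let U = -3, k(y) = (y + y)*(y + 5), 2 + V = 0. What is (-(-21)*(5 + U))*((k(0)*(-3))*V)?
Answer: 0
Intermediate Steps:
V = -2 (V = -2 + 0 = -2)
k(y) = 2*y*(5 + y) (k(y) = (2*y)*(5 + y) = 2*y*(5 + y))
(-(-21)*(5 + U))*((k(0)*(-3))*V) = (-(-21)*(5 - 3))*(((2*0*(5 + 0))*(-3))*(-2)) = (-(-21)*2)*(((2*0*5)*(-3))*(-2)) = (-21*(-2))*((0*(-3))*(-2)) = 42*(0*(-2)) = 42*0 = 0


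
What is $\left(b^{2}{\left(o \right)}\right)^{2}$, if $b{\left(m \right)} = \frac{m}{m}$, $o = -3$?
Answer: $1$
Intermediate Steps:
$b{\left(m \right)} = 1$
$\left(b^{2}{\left(o \right)}\right)^{2} = \left(1^{2}\right)^{2} = 1^{2} = 1$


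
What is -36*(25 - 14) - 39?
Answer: -435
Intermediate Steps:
-36*(25 - 14) - 39 = -36*11 - 39 = -396 - 39 = -435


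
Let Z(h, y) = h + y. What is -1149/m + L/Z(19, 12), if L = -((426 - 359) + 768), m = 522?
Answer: -157163/5394 ≈ -29.137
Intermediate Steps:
L = -835 (L = -(67 + 768) = -1*835 = -835)
-1149/m + L/Z(19, 12) = -1149/522 - 835/(19 + 12) = -1149*1/522 - 835/31 = -383/174 - 835*1/31 = -383/174 - 835/31 = -157163/5394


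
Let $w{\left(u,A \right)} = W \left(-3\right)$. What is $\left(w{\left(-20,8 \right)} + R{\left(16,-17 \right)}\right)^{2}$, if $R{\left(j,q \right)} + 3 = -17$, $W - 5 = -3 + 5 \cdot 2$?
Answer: $3136$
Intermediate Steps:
$W = 12$ ($W = 5 + \left(-3 + 5 \cdot 2\right) = 5 + \left(-3 + 10\right) = 5 + 7 = 12$)
$R{\left(j,q \right)} = -20$ ($R{\left(j,q \right)} = -3 - 17 = -20$)
$w{\left(u,A \right)} = -36$ ($w{\left(u,A \right)} = 12 \left(-3\right) = -36$)
$\left(w{\left(-20,8 \right)} + R{\left(16,-17 \right)}\right)^{2} = \left(-36 - 20\right)^{2} = \left(-56\right)^{2} = 3136$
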